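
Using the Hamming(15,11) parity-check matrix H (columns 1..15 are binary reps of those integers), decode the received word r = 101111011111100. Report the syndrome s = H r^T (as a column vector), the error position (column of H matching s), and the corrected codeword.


s = (0, 1, 0, 0)^T, error position = 4, corrected codeword c = 101011011111100

Compute s = H r^T mod 2 one row at a time:
  s_1 = 1 + 1 + 1 + 1 + 1 + 1 + 0 + 0 = 6 ≡ 0 (mod 2).
  s_2 = 1 + 1 + 1 + 0 + 1 + 1 + 0 + 0 = 5 ≡ 1 (mod 2).
  s_3 = 0 + 1 + 1 + 0 + 1 + 1 + 0 + 0 = 4 ≡ 0 (mod 2).
  s_4 = 1 + 1 + 1 + 0 + 1 + 1 + 1 + 0 = 6 ≡ 0 (mod 2).
s = (0, 1, 0, 0)^T — this equals column 4 of H (binary 0100), so error is at position 4.
Correct: flip bit 4 of r = 101111011111100 to get c = 101011011111100.


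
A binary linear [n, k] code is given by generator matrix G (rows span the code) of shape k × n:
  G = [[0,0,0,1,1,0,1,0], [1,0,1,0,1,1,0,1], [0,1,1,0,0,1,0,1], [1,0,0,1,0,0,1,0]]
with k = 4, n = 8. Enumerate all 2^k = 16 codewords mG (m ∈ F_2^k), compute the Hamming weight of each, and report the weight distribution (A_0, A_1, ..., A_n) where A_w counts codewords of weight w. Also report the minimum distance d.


Weight distribution: A_0 = 1, A_1 = 1, A_2 = 1, A_3 = 4, A_4 = 3, A_5 = 1, A_6 = 3, A_7 = 2. Minimum distance d = 1.

Enumerate all 2^4 = 16 messages m ∈ F_2^4.
For each, compute codeword c = mG in F_2^8, then tally its weight.
  m = 0000 → c = 00000000, weight = 0.
  m = 1000 → c = 00011010, weight = 3.
  m = 0100 → c = 10101101, weight = 5.
  m = 1100 → c = 10110111, weight = 6.
  m = 0010 → c = 01100101, weight = 4.
  m = 1010 → c = 01111111, weight = 7.
  m = 0110 → c = 11001000, weight = 3.
  m = 1110 → c = 11010010, weight = 4.
  m = 0001 → c = 10010010, weight = 3.
  m = 1001 → c = 10001000, weight = 2.
  m = 0101 → c = 00111111, weight = 6.
  m = 1101 → c = 00100101, weight = 3.
  m = 0011 → c = 11110111, weight = 7.
  m = 1011 → c = 11101101, weight = 6.
  m = 0111 → c = 01011010, weight = 4.
  m = 1111 → c = 01000000, weight = 1.
Tally weights:
  weight 0: 1 codewords.
  weight 1: 1 codewords.
  weight 2: 1 codewords.
  weight 3: 4 codewords.
  weight 4: 3 codewords.
  weight 5: 1 codewords.
  weight 6: 3 codewords.
  weight 7: 2 codewords.
Minimum distance d = smallest w > 0 with A_w > 0 = 1.
Sanity: Σ A_w = 16 = 2^4 = 16 ✓.


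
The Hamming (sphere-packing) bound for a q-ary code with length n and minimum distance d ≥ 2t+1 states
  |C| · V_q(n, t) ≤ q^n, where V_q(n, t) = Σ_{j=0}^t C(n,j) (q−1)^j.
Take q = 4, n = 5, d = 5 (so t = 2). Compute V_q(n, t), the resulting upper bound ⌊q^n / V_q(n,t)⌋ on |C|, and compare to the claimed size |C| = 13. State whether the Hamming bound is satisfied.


V_q(n, t) = 106, q^n = 1024, Hamming bound = 9, |C| = 13 > bound (violated).

Step 1: Compute V_q(n, t) = Σ_{j=0}^2 C(n, j) (q−1)^j.
  j = 0: C(5,0)·(3)^0 = 1·1 = 1.
  j = 1: C(5,1)·(3)^1 = 5·3 = 15.
  j = 2: C(5,2)·(3)^2 = 10·9 = 90.
  V_q(n, t) = 1 + 15 + 90 = 106.
Step 2: q^n = 4^5 = 1024.
Step 3: Hamming bound ⌊q^n / V_q(n,t)⌋ = ⌊1024/106⌋ = 9.
Step 4: Compare |C| = 13 to 9: violated.
The claimed |C| lies above the Hamming bound, so no 4-ary code of length 5 with d ≥ 5 can have 13 codewords.


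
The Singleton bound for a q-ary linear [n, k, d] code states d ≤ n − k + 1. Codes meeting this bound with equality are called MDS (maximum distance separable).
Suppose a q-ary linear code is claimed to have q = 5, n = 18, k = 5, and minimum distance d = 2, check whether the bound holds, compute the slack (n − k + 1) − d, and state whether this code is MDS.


Singleton RHS = n − k + 1 = 14, slack = 12, bound satisfied, not MDS.

Singleton bound: d ≤ n − k + 1.
Here n = 18, k = 5, so n − k + 1 = 14.
Given d = 2, check d ≤ 14: YES.
Slack = (n − k + 1) − d = 12.
The code is NOT MDS (slack = 12 > 0).
Description: the claimed parameters are [18, 5, 2]_5; such a code would be non-MDS.


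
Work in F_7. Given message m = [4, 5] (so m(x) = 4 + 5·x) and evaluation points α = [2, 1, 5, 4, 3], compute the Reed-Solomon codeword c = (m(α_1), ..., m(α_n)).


c = [0, 2, 1, 3, 5]

Message polynomial: m(x) = 4 + 5·x (mod 7).
For each evaluation point α_i, compute m(α_i) mod 7:
  α_1 = 2: Horner steps 5 → 0, so m(2) = 0.
  α_2 = 1: Horner steps 5 → 2, so m(1) = 2.
  α_3 = 5: Horner steps 5 → 1, so m(5) = 1.
  α_4 = 4: Horner steps 5 → 3, so m(4) = 3.
  α_5 = 3: Horner steps 5 → 5, so m(3) = 5.
Codeword c = [0, 2, 1, 3, 5] ∈ F_7^5.


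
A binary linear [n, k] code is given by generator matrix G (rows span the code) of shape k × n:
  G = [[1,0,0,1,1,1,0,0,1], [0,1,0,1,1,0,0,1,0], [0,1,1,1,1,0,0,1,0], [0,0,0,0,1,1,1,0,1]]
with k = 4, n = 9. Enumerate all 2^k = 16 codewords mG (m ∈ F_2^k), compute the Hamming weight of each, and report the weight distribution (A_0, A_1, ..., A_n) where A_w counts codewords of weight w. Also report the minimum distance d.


Weight distribution: A_0 = 1, A_1 = 1, A_3 = 1, A_4 = 3, A_5 = 5, A_6 = 4, A_7 = 1. Minimum distance d = 1.

Enumerate all 2^4 = 16 messages m ∈ F_2^4.
For each, compute codeword c = mG in F_2^9, then tally its weight.
  m = 0000 → c = 000000000, weight = 0.
  m = 1000 → c = 100111001, weight = 5.
  m = 0100 → c = 010110010, weight = 4.
  m = 1100 → c = 110001011, weight = 5.
  m = 0010 → c = 011110010, weight = 5.
  m = 1010 → c = 111001011, weight = 6.
  m = 0110 → c = 001000000, weight = 1.
  m = 1110 → c = 101111001, weight = 6.
  m = 0001 → c = 000011101, weight = 4.
  m = 1001 → c = 100100100, weight = 3.
  m = 0101 → c = 010101111, weight = 6.
  m = 1101 → c = 110010110, weight = 5.
  m = 0011 → c = 011101111, weight = 7.
  m = 1011 → c = 111010110, weight = 6.
  m = 0111 → c = 001011101, weight = 5.
  m = 1111 → c = 101100100, weight = 4.
Tally weights:
  weight 0: 1 codewords.
  weight 1: 1 codewords.
  weight 3: 1 codewords.
  weight 4: 3 codewords.
  weight 5: 5 codewords.
  weight 6: 4 codewords.
  weight 7: 1 codewords.
Minimum distance d = smallest w > 0 with A_w > 0 = 1.
Sanity: Σ A_w = 16 = 2^4 = 16 ✓.


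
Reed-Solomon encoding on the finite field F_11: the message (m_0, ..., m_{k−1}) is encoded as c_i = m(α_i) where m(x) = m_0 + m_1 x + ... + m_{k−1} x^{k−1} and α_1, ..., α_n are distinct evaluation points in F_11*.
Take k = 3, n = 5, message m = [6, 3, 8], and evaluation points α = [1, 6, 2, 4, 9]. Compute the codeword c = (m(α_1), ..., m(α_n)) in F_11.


c = [6, 4, 0, 3, 10]

Message polynomial: m(x) = 6 + 3·x + 8·x^2 (mod 11).
For each evaluation point α_i, compute m(α_i) mod 11:
  α_1 = 1: Horner steps 8 → 0 → 6, so m(1) = 6.
  α_2 = 6: Horner steps 8 → 7 → 4, so m(6) = 4.
  α_3 = 2: Horner steps 8 → 8 → 0, so m(2) = 0.
  α_4 = 4: Horner steps 8 → 2 → 3, so m(4) = 3.
  α_5 = 9: Horner steps 8 → 9 → 10, so m(9) = 10.
Codeword c = [6, 4, 0, 3, 10] ∈ F_11^5.


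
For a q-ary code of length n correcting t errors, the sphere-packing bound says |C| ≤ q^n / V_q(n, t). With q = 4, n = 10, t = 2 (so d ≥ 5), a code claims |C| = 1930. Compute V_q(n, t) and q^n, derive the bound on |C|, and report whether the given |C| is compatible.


V_q(n, t) = 436, q^n = 1048576, Hamming bound = 2404, |C| = 1930 ≤ bound (satisfied).

Step 1: Compute V_q(n, t) = Σ_{j=0}^2 C(n, j) (q−1)^j.
  j = 0: C(10,0)·(3)^0 = 1·1 = 1.
  j = 1: C(10,1)·(3)^1 = 10·3 = 30.
  j = 2: C(10,2)·(3)^2 = 45·9 = 405.
  V_q(n, t) = 1 + 30 + 405 = 436.
Step 2: q^n = 4^10 = 1048576.
Step 3: Hamming bound ⌊q^n / V_q(n,t)⌋ = ⌊1048576/436⌋ = 2404.
Step 4: Compare |C| = 1930 to 2404: satisfied.
The claimed |C| lies below the Hamming bound.


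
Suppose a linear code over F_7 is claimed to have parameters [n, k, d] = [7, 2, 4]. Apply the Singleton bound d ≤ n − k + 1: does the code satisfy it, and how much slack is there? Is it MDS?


Singleton RHS = n − k + 1 = 6, slack = 2, bound satisfied, not MDS.

Singleton bound: d ≤ n − k + 1.
Here n = 7, k = 2, so n − k + 1 = 6.
Given d = 4, check d ≤ 6: YES.
Slack = (n − k + 1) − d = 2.
The code is NOT MDS (slack = 2 > 0).
Description: the claimed parameters are [7, 2, 4]_7; such a code would be non-MDS.


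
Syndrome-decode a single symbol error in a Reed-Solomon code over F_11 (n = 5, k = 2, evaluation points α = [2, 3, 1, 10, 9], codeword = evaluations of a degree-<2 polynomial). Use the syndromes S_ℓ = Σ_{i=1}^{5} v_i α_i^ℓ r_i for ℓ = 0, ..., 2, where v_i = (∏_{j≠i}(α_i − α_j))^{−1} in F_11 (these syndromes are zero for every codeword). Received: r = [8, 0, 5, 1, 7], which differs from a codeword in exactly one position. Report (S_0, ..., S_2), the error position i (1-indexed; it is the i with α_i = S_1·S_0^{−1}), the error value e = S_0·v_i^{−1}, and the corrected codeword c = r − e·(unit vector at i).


S = (10, 1, 10), error at position 4, error magnitude e = 2, c = [8, 0, 5, 10, 7].

Step 1: column multipliers v_i = (∏_{j≠i}(α_i − α_j))^{−1} mod 11.
  i = 1 (α = 2): (2−3)(2−1)(2−10)(2−9) = (−1)·1·(−8)·(−7) = −56 ≡ 10, so v_1 = 10^{−1} = 10 (mod 11).
  i = 2 (α = 3): (3−2)(3−1)(3−10)(3−9) = 1·2·(−7)·(−6) = 84 ≡ 7, so v_2 = 7^{−1} = 8 (mod 11).
  i = 3 (α = 1): (1−2)(1−3)(1−10)(1−9) = (−1)·(−2)·(−9)·(−8) = 144 ≡ 1, so v_3 = 1^{−1} = 1 (mod 11).
  i = 4 (α = 10): (10−2)(10−3)(10−1)(10−9) = 8·7·9·1 = 504 ≡ 9, so v_4 = 9^{−1} = 5 (mod 11).
  i = 5 (α = 9): (9−2)(9−3)(9−1)(9−10) = 7·6·8·(−1) = −336 ≡ 5, so v_5 = 5^{−1} = 9 (mod 11).
  v = [10, 8, 1, 5, 9].
Step 2: syndromes of r = [8, 0, 5, 1, 7] (all sums mod 11).
  S_0 = Σ v_i r_i = 10·8 + 8·0 + 1·5 + 5·1 + 9·7 = 153 ≡ 10.
  S_1 = Σ v_i α_i r_i = 10·2·8 + 8·3·0 + 1·1·5 + 5·10·1 + 9·9·7 = 782 ≡ 1.
  α_i^2 mod 11 = [4, 9, 1, 1, 4].
  S_2 = Σ v_i α_i^2 r_i = 10·4·8 + 8·9·0 + 1·1·5 + 5·1·1 + 9·4·7 = 582 ≡ 10.
  S = (10, 1, 10) ≠ 0, so r is not a codeword (an error is present).
Step 3: locate the error. For a single error e at position i, S_ℓ = v_i·e·α_i^ℓ, so α_err = S_1/S_0.
  S_0^{−1} = 10^{−1} = 10 (mod 11), so α_err = 1·10 = 10 ≡ 10 = α_4. Error position i = 4.
  Consistency check: S_2/S_1 = 10·1 = 10 ≡ 10 = α_err ✓ (single-error assumption holds).
Step 4: error magnitude e = S_0/v_4 = S_0·∏_{j≠4}(α_4 − α_j) = 10·9 = 90 ≡ 2 (mod 11).
Step 5: correct position 4: c_4 = r_4 − e = 1 − 2 ≡ 10 (mod 11). Hence c = [8, 0, 5, 10, 7].
  Check: interpolating c through the α_i gives m(x) = 2 + 3·x (degree < 2) with m(α_i) = c_i for every i, so c is indeed a codeword.


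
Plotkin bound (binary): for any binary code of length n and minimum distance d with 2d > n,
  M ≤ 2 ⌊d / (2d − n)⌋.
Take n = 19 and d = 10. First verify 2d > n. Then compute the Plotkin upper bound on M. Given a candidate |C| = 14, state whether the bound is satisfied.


Plotkin bound M ≤ 20; given |C| = 14 ≤ bound (satisfied).

Check applicability: 2d = 20, n = 19.
2d − n = 1 > 0, so Plotkin applies.
Compute d/(2d−n) = 10/1 ≈ 10.0000.
⌊d/(2d−n)⌋ = 10.
Plotkin bound: M ≤ 2·10 = 20.
Given |C| = 14, check: satisfied.
This |C| is below the Plotkin bound.


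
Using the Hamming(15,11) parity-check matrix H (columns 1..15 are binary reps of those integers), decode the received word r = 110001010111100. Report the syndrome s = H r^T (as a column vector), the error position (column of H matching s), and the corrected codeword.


s = (1, 1, 0, 1)^T, error position = 13, corrected codeword c = 110001010111000

Compute s = H r^T mod 2 one row at a time:
  s_1 = 1 + 0 + 1 + 1 + 1 + 1 + 0 + 0 = 5 ≡ 1 (mod 2).
  s_2 = 0 + 0 + 1 + 0 + 1 + 1 + 0 + 0 = 3 ≡ 1 (mod 2).
  s_3 = 1 + 0 + 1 + 0 + 1 + 1 + 0 + 0 = 4 ≡ 0 (mod 2).
  s_4 = 1 + 0 + 0 + 0 + 0 + 1 + 1 + 0 = 3 ≡ 1 (mod 2).
s = (1, 1, 0, 1)^T — this equals column 13 of H (binary 1101), so error is at position 13.
Correct: flip bit 13 of r = 110001010111100 to get c = 110001010111000.


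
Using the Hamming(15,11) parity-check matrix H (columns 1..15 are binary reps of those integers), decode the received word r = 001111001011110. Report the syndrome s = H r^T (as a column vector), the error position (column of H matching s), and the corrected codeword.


s = (1, 0, 0, 1)^T, error position = 9, corrected codeword c = 001111000011110

Compute s = H r^T mod 2 one row at a time:
  s_1 = 0 + 1 + 0 + 1 + 1 + 1 + 1 + 0 = 5 ≡ 1 (mod 2).
  s_2 = 1 + 1 + 1 + 0 + 1 + 1 + 1 + 0 = 6 ≡ 0 (mod 2).
  s_3 = 0 + 1 + 1 + 0 + 0 + 1 + 1 + 0 = 4 ≡ 0 (mod 2).
  s_4 = 0 + 1 + 1 + 0 + 1 + 1 + 1 + 0 = 5 ≡ 1 (mod 2).
s = (1, 0, 0, 1)^T — this equals column 9 of H (binary 1001), so error is at position 9.
Correct: flip bit 9 of r = 001111001011110 to get c = 001111000011110.


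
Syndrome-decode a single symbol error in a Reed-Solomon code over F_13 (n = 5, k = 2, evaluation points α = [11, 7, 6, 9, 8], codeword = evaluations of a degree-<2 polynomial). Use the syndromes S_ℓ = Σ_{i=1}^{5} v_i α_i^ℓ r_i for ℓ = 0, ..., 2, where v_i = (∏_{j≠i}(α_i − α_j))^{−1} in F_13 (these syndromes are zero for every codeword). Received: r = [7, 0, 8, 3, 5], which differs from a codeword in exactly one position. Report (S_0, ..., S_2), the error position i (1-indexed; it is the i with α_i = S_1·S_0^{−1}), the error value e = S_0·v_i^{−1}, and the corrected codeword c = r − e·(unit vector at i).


S = (6, 2, 5), error at position 4, error magnitude e = 6, c = [7, 0, 8, 10, 5].

Step 1: column multipliers v_i = (∏_{j≠i}(α_i − α_j))^{−1} mod 13.
  i = 1 (α = 11): (11−7)(11−6)(11−9)(11−8) = 4·5·2·3 = 120 ≡ 3, so v_1 = 3^{−1} = 9 (mod 13).
  i = 2 (α = 7): (7−11)(7−6)(7−9)(7−8) = (−4)·1·(−2)·(−1) = −8 ≡ 5, so v_2 = 5^{−1} = 8 (mod 13).
  i = 3 (α = 6): (6−11)(6−7)(6−9)(6−8) = (−5)·(−1)·(−3)·(−2) = 30 ≡ 4, so v_3 = 4^{−1} = 10 (mod 13).
  i = 4 (α = 9): (9−11)(9−7)(9−6)(9−8) = (−2)·2·3·1 = −12 ≡ 1, so v_4 = 1^{−1} = 1 (mod 13).
  i = 5 (α = 8): (8−11)(8−7)(8−6)(8−9) = (−3)·1·2·(−1) = 6 ≡ 6, so v_5 = 6^{−1} = 11 (mod 13).
  v = [9, 8, 10, 1, 11].
Step 2: syndromes of r = [7, 0, 8, 3, 5] (all sums mod 13).
  S_0 = Σ v_i r_i = 9·7 + 8·0 + 10·8 + 1·3 + 11·5 = 201 ≡ 6.
  S_1 = Σ v_i α_i r_i = 9·11·7 + 8·7·0 + 10·6·8 + 1·9·3 + 11·8·5 = 1640 ≡ 2.
  α_i^2 mod 13 = [4, 10, 10, 3, 12].
  S_2 = Σ v_i α_i^2 r_i = 9·4·7 + 8·10·0 + 10·10·8 + 1·3·3 + 11·12·5 = 1721 ≡ 5.
  S = (6, 2, 5) ≠ 0, so r is not a codeword (an error is present).
Step 3: locate the error. For a single error e at position i, S_ℓ = v_i·e·α_i^ℓ, so α_err = S_1/S_0.
  S_0^{−1} = 6^{−1} = 11 (mod 13), so α_err = 2·11 = 22 ≡ 9 = α_4. Error position i = 4.
  Consistency check: S_2/S_1 = 5·7 = 35 ≡ 9 = α_err ✓ (single-error assumption holds).
Step 4: error magnitude e = S_0/v_4 = S_0·∏_{j≠4}(α_4 − α_j) = 6·1 = 6 ≡ 6 (mod 13).
Step 5: correct position 4: c_4 = r_4 − e = 3 − 6 ≡ 10 (mod 13). Hence c = [7, 0, 8, 10, 5].
  Check: interpolating c through the α_i gives m(x) = 4 + 5·x (degree < 2) with m(α_i) = c_i for every i, so c is indeed a codeword.


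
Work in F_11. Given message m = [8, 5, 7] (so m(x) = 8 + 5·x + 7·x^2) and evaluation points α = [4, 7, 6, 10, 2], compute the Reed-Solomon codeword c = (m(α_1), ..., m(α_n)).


c = [8, 1, 4, 10, 2]

Message polynomial: m(x) = 8 + 5·x + 7·x^2 (mod 11).
For each evaluation point α_i, compute m(α_i) mod 11:
  α_1 = 4: Horner steps 7 → 0 → 8, so m(4) = 8.
  α_2 = 7: Horner steps 7 → 10 → 1, so m(7) = 1.
  α_3 = 6: Horner steps 7 → 3 → 4, so m(6) = 4.
  α_4 = 10: Horner steps 7 → 9 → 10, so m(10) = 10.
  α_5 = 2: Horner steps 7 → 8 → 2, so m(2) = 2.
Codeword c = [8, 1, 4, 10, 2] ∈ F_11^5.


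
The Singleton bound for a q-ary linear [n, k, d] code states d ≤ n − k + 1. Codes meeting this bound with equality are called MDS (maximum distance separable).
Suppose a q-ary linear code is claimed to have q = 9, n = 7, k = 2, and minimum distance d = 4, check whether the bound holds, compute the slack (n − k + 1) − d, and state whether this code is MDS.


Singleton RHS = n − k + 1 = 6, slack = 2, bound satisfied, not MDS.

Singleton bound: d ≤ n − k + 1.
Here n = 7, k = 2, so n − k + 1 = 6.
Given d = 4, check d ≤ 6: YES.
Slack = (n − k + 1) − d = 2.
The code is NOT MDS (slack = 2 > 0).
Description: the claimed parameters are [7, 2, 4]_9; such a code would be non-MDS.


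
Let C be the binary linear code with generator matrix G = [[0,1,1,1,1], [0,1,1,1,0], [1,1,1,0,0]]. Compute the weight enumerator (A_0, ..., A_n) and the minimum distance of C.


Weight distribution: A_0 = 1, A_1 = 1, A_2 = 1, A_3 = 3, A_4 = 2. Minimum distance d = 1.

Enumerate all 2^3 = 8 messages m ∈ F_2^3.
For each, compute codeword c = mG in F_2^5, then tally its weight.
  m = 000 → c = 00000, weight = 0.
  m = 100 → c = 01111, weight = 4.
  m = 010 → c = 01110, weight = 3.
  m = 110 → c = 00001, weight = 1.
  m = 001 → c = 11100, weight = 3.
  m = 101 → c = 10011, weight = 3.
  m = 011 → c = 10010, weight = 2.
  m = 111 → c = 11101, weight = 4.
Tally weights:
  weight 0: 1 codewords.
  weight 1: 1 codewords.
  weight 2: 1 codewords.
  weight 3: 3 codewords.
  weight 4: 2 codewords.
Minimum distance d = smallest w > 0 with A_w > 0 = 1.
Sanity: Σ A_w = 8 = 2^3 = 8 ✓.


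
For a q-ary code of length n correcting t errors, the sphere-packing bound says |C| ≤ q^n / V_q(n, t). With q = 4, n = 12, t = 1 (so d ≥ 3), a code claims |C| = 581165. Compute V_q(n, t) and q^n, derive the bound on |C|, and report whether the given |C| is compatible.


V_q(n, t) = 37, q^n = 16777216, Hamming bound = 453438, |C| = 581165 > bound (violated).

Step 1: Compute V_q(n, t) = Σ_{j=0}^1 C(n, j) (q−1)^j.
  j = 0: C(12,0)·(3)^0 = 1·1 = 1.
  j = 1: C(12,1)·(3)^1 = 12·3 = 36.
  V_q(n, t) = 1 + 36 = 37.
Step 2: q^n = 4^12 = 16777216.
Step 3: Hamming bound ⌊q^n / V_q(n,t)⌋ = ⌊16777216/37⌋ = 453438.
Step 4: Compare |C| = 581165 to 453438: violated.
The claimed |C| lies above the Hamming bound, so no 4-ary code of length 12 with d ≥ 3 can have 581165 codewords.


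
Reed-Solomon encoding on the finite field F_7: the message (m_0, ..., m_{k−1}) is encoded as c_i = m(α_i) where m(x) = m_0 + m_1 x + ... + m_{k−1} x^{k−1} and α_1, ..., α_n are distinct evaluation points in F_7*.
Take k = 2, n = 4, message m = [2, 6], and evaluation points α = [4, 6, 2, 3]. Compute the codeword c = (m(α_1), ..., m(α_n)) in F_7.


c = [5, 3, 0, 6]

Message polynomial: m(x) = 2 + 6·x (mod 7).
For each evaluation point α_i, compute m(α_i) mod 7:
  α_1 = 4: Horner steps 6 → 5, so m(4) = 5.
  α_2 = 6: Horner steps 6 → 3, so m(6) = 3.
  α_3 = 2: Horner steps 6 → 0, so m(2) = 0.
  α_4 = 3: Horner steps 6 → 6, so m(3) = 6.
Codeword c = [5, 3, 0, 6] ∈ F_7^4.


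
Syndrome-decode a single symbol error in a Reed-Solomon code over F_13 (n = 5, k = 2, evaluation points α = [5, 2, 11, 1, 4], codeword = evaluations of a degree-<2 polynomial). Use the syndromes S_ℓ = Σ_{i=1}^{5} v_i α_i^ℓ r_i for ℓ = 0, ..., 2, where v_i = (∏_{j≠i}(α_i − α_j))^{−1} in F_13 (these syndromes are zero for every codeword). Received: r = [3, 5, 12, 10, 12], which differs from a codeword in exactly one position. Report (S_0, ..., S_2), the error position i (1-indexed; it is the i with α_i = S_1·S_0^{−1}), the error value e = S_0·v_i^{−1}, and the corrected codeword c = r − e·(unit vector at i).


S = (10, 1, 4), error at position 5, error magnitude e = 4, c = [3, 5, 12, 10, 8].

Step 1: column multipliers v_i = (∏_{j≠i}(α_i − α_j))^{−1} mod 13.
  i = 1 (α = 5): (5−2)(5−11)(5−1)(5−4) = 3·(−6)·4·1 = −72 ≡ 6, so v_1 = 6^{−1} = 11 (mod 13).
  i = 2 (α = 2): (2−5)(2−11)(2−1)(2−4) = (−3)·(−9)·1·(−2) = −54 ≡ 11, so v_2 = 11^{−1} = 6 (mod 13).
  i = 3 (α = 11): (11−5)(11−2)(11−1)(11−4) = 6·9·10·7 = 3780 ≡ 10, so v_3 = 10^{−1} = 4 (mod 13).
  i = 4 (α = 1): (1−5)(1−2)(1−11)(1−4) = (−4)·(−1)·(−10)·(−3) = 120 ≡ 3, so v_4 = 3^{−1} = 9 (mod 13).
  i = 5 (α = 4): (4−5)(4−2)(4−11)(4−1) = (−1)·2·(−7)·3 = 42 ≡ 3, so v_5 = 3^{−1} = 9 (mod 13).
  v = [11, 6, 4, 9, 9].
Step 2: syndromes of r = [3, 5, 12, 10, 12] (all sums mod 13).
  S_0 = Σ v_i r_i = 11·3 + 6·5 + 4·12 + 9·10 + 9·12 = 309 ≡ 10.
  S_1 = Σ v_i α_i r_i = 11·5·3 + 6·2·5 + 4·11·12 + 9·1·10 + 9·4·12 = 1275 ≡ 1.
  α_i^2 mod 13 = [12, 4, 4, 1, 3].
  S_2 = Σ v_i α_i^2 r_i = 11·12·3 + 6·4·5 + 4·4·12 + 9·1·10 + 9·3·12 = 1122 ≡ 4.
  S = (10, 1, 4) ≠ 0, so r is not a codeword (an error is present).
Step 3: locate the error. For a single error e at position i, S_ℓ = v_i·e·α_i^ℓ, so α_err = S_1/S_0.
  S_0^{−1} = 10^{−1} = 4 (mod 13), so α_err = 1·4 = 4 ≡ 4 = α_5. Error position i = 5.
  Consistency check: S_2/S_1 = 4·1 = 4 ≡ 4 = α_err ✓ (single-error assumption holds).
Step 4: error magnitude e = S_0/v_5 = S_0·∏_{j≠5}(α_5 − α_j) = 10·3 = 30 ≡ 4 (mod 13).
Step 5: correct position 5: c_5 = r_5 − e = 12 − 4 ≡ 8 (mod 13). Hence c = [3, 5, 12, 10, 8].
  Check: interpolating c through the α_i gives m(x) = 2 + 8·x (degree < 2) with m(α_i) = c_i for every i, so c is indeed a codeword.


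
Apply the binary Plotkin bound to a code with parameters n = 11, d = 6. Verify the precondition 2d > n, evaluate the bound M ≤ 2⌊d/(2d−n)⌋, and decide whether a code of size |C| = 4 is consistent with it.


Plotkin bound M ≤ 12; given |C| = 4 ≤ bound (satisfied).

Check applicability: 2d = 12, n = 11.
2d − n = 1 > 0, so Plotkin applies.
Compute d/(2d−n) = 6/1 ≈ 6.0000.
⌊d/(2d−n)⌋ = 6.
Plotkin bound: M ≤ 2·6 = 12.
Given |C| = 4, check: satisfied.
This |C| is below the Plotkin bound.


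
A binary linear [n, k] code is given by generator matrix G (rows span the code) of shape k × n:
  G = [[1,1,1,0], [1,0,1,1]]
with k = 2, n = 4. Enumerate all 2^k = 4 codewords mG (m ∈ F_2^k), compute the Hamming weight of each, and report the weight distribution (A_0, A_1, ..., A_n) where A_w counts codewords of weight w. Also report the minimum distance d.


Weight distribution: A_0 = 1, A_2 = 1, A_3 = 2. Minimum distance d = 2.

Enumerate all 2^2 = 4 messages m ∈ F_2^2.
For each, compute codeword c = mG in F_2^4, then tally its weight.
  m = 00 → c = 0000, weight = 0.
  m = 10 → c = 1110, weight = 3.
  m = 01 → c = 1011, weight = 3.
  m = 11 → c = 0101, weight = 2.
Tally weights:
  weight 0: 1 codewords.
  weight 2: 1 codewords.
  weight 3: 2 codewords.
Minimum distance d = smallest w > 0 with A_w > 0 = 2.
Sanity: Σ A_w = 4 = 2^2 = 4 ✓.


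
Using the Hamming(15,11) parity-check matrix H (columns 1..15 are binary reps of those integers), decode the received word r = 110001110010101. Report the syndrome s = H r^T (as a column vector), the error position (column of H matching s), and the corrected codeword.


s = (0, 0, 1, 1)^T, error position = 3, corrected codeword c = 111001110010101

Compute s = H r^T mod 2 one row at a time:
  s_1 = 1 + 0 + 0 + 1 + 0 + 1 + 0 + 1 = 4 ≡ 0 (mod 2).
  s_2 = 0 + 0 + 1 + 1 + 0 + 1 + 0 + 1 = 4 ≡ 0 (mod 2).
  s_3 = 1 + 0 + 1 + 1 + 0 + 1 + 0 + 1 = 5 ≡ 1 (mod 2).
  s_4 = 1 + 0 + 0 + 1 + 0 + 1 + 1 + 1 = 5 ≡ 1 (mod 2).
s = (0, 0, 1, 1)^T — this equals column 3 of H (binary 0011), so error is at position 3.
Correct: flip bit 3 of r = 110001110010101 to get c = 111001110010101.


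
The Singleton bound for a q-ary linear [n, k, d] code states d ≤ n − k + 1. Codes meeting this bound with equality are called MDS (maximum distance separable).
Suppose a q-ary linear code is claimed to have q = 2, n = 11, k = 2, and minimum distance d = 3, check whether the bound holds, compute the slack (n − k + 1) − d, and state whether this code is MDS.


Singleton RHS = n − k + 1 = 10, slack = 7, bound satisfied, not MDS.

Singleton bound: d ≤ n − k + 1.
Here n = 11, k = 2, so n − k + 1 = 10.
Given d = 3, check d ≤ 10: YES.
Slack = (n − k + 1) − d = 7.
The code is NOT MDS (slack = 7 > 0).
Description: the claimed parameters are [11, 2, 3]_2; such a code would be non-MDS.


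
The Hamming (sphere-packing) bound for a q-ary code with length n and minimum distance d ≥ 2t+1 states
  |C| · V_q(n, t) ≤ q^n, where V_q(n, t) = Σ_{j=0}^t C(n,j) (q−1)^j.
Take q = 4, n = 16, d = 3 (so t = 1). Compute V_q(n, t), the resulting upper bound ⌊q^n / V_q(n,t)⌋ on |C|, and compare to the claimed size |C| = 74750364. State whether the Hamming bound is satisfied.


V_q(n, t) = 49, q^n = 4294967296, Hamming bound = 87652393, |C| = 74750364 ≤ bound (satisfied).

Step 1: Compute V_q(n, t) = Σ_{j=0}^1 C(n, j) (q−1)^j.
  j = 0: C(16,0)·(3)^0 = 1·1 = 1.
  j = 1: C(16,1)·(3)^1 = 16·3 = 48.
  V_q(n, t) = 1 + 48 = 49.
Step 2: q^n = 4^16 = 4294967296.
Step 3: Hamming bound ⌊q^n / V_q(n,t)⌋ = ⌊4294967296/49⌋ = 87652393.
Step 4: Compare |C| = 74750364 to 87652393: satisfied.
The claimed |C| lies below the Hamming bound.


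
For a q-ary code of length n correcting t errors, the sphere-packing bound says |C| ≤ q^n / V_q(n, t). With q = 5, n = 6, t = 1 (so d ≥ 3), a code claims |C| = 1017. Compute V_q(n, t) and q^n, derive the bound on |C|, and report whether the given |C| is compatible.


V_q(n, t) = 25, q^n = 15625, Hamming bound = 625, |C| = 1017 > bound (violated).

Step 1: Compute V_q(n, t) = Σ_{j=0}^1 C(n, j) (q−1)^j.
  j = 0: C(6,0)·(4)^0 = 1·1 = 1.
  j = 1: C(6,1)·(4)^1 = 6·4 = 24.
  V_q(n, t) = 1 + 24 = 25.
Step 2: q^n = 5^6 = 15625.
Step 3: Hamming bound ⌊q^n / V_q(n,t)⌋ = ⌊15625/25⌋ = 625.
Step 4: Compare |C| = 1017 to 625: violated.
The claimed |C| lies above the Hamming bound, so no 5-ary code of length 6 with d ≥ 3 can have 1017 codewords.


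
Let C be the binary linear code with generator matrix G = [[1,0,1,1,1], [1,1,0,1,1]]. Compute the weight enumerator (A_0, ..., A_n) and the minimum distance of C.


Weight distribution: A_0 = 1, A_2 = 1, A_4 = 2. Minimum distance d = 2.

Enumerate all 2^2 = 4 messages m ∈ F_2^2.
For each, compute codeword c = mG in F_2^5, then tally its weight.
  m = 00 → c = 00000, weight = 0.
  m = 10 → c = 10111, weight = 4.
  m = 01 → c = 11011, weight = 4.
  m = 11 → c = 01100, weight = 2.
Tally weights:
  weight 0: 1 codewords.
  weight 2: 1 codewords.
  weight 4: 2 codewords.
Minimum distance d = smallest w > 0 with A_w > 0 = 2.
Sanity: Σ A_w = 4 = 2^2 = 4 ✓.


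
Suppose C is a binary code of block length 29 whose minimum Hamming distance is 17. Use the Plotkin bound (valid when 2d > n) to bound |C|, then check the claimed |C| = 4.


Plotkin bound M ≤ 6; given |C| = 4 ≤ bound (satisfied).

Check applicability: 2d = 34, n = 29.
2d − n = 5 > 0, so Plotkin applies.
Compute d/(2d−n) = 17/5 ≈ 3.4000.
⌊d/(2d−n)⌋ = 3.
Plotkin bound: M ≤ 2·3 = 6.
Given |C| = 4, check: satisfied.
This |C| is below the Plotkin bound.


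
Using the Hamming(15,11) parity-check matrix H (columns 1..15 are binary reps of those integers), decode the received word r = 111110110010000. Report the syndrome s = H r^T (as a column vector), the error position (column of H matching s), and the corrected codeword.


s = (0, 1, 0, 1)^T, error position = 5, corrected codeword c = 111100110010000

Compute s = H r^T mod 2 one row at a time:
  s_1 = 1 + 0 + 0 + 1 + 0 + 0 + 0 + 0 = 2 ≡ 0 (mod 2).
  s_2 = 1 + 1 + 0 + 1 + 0 + 0 + 0 + 0 = 3 ≡ 1 (mod 2).
  s_3 = 1 + 1 + 0 + 1 + 0 + 1 + 0 + 0 = 4 ≡ 0 (mod 2).
  s_4 = 1 + 1 + 1 + 1 + 0 + 1 + 0 + 0 = 5 ≡ 1 (mod 2).
s = (0, 1, 0, 1)^T — this equals column 5 of H (binary 0101), so error is at position 5.
Correct: flip bit 5 of r = 111110110010000 to get c = 111100110010000.


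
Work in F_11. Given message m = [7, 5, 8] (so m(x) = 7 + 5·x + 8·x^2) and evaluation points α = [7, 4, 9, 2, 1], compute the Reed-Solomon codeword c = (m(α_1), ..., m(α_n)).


c = [5, 1, 7, 5, 9]

Message polynomial: m(x) = 7 + 5·x + 8·x^2 (mod 11).
For each evaluation point α_i, compute m(α_i) mod 11:
  α_1 = 7: Horner steps 8 → 6 → 5, so m(7) = 5.
  α_2 = 4: Horner steps 8 → 4 → 1, so m(4) = 1.
  α_3 = 9: Horner steps 8 → 0 → 7, so m(9) = 7.
  α_4 = 2: Horner steps 8 → 10 → 5, so m(2) = 5.
  α_5 = 1: Horner steps 8 → 2 → 9, so m(1) = 9.
Codeword c = [5, 1, 7, 5, 9] ∈ F_11^5.


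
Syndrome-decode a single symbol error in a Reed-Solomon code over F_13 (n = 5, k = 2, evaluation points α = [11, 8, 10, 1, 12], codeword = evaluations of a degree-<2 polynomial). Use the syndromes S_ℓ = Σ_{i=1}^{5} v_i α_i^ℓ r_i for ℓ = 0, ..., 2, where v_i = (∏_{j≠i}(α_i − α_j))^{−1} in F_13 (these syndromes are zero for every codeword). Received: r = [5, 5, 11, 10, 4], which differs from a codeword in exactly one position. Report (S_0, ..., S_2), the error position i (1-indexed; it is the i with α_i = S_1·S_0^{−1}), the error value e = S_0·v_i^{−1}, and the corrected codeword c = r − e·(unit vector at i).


S = (12, 2, 9), error at position 1, error magnitude e = 4, c = [1, 5, 11, 10, 4].

Step 1: column multipliers v_i = (∏_{j≠i}(α_i − α_j))^{−1} mod 13.
  i = 1 (α = 11): (11−8)(11−10)(11−1)(11−12) = 3·1·10·(−1) = −30 ≡ 9, so v_1 = 9^{−1} = 3 (mod 13).
  i = 2 (α = 8): (8−11)(8−10)(8−1)(8−12) = (−3)·(−2)·7·(−4) = −168 ≡ 1, so v_2 = 1^{−1} = 1 (mod 13).
  i = 3 (α = 10): (10−11)(10−8)(10−1)(10−12) = (−1)·2·9·(−2) = 36 ≡ 10, so v_3 = 10^{−1} = 4 (mod 13).
  i = 4 (α = 1): (1−11)(1−8)(1−10)(1−12) = (−10)·(−7)·(−9)·(−11) = 6930 ≡ 1, so v_4 = 1^{−1} = 1 (mod 13).
  i = 5 (α = 12): (12−11)(12−8)(12−10)(12−1) = 1·4·2·11 = 88 ≡ 10, so v_5 = 10^{−1} = 4 (mod 13).
  v = [3, 1, 4, 1, 4].
Step 2: syndromes of r = [5, 5, 11, 10, 4] (all sums mod 13).
  S_0 = Σ v_i r_i = 3·5 + 1·5 + 4·11 + 1·10 + 4·4 = 90 ≡ 12.
  S_1 = Σ v_i α_i r_i = 3·11·5 + 1·8·5 + 4·10·11 + 1·1·10 + 4·12·4 = 847 ≡ 2.
  α_i^2 mod 13 = [4, 12, 9, 1, 1].
  S_2 = Σ v_i α_i^2 r_i = 3·4·5 + 1·12·5 + 4·9·11 + 1·1·10 + 4·1·4 = 542 ≡ 9.
  S = (12, 2, 9) ≠ 0, so r is not a codeword (an error is present).
Step 3: locate the error. For a single error e at position i, S_ℓ = v_i·e·α_i^ℓ, so α_err = S_1/S_0.
  S_0^{−1} = 12^{−1} = 12 (mod 13), so α_err = 2·12 = 24 ≡ 11 = α_1. Error position i = 1.
  Consistency check: S_2/S_1 = 9·7 = 63 ≡ 11 = α_err ✓ (single-error assumption holds).
Step 4: error magnitude e = S_0/v_1 = S_0·∏_{j≠1}(α_1 − α_j) = 12·9 = 108 ≡ 4 (mod 13).
Step 5: correct position 1: c_1 = r_1 − e = 5 − 4 ≡ 1 (mod 13). Hence c = [1, 5, 11, 10, 4].
  Check: interpolating c through the α_i gives m(x) = 7 + 3·x (degree < 2) with m(α_i) = c_i for every i, so c is indeed a codeword.


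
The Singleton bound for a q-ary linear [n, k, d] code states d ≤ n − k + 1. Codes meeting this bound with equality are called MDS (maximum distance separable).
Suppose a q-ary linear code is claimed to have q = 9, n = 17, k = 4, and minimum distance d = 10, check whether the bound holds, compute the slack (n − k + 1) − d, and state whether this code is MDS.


Singleton RHS = n − k + 1 = 14, slack = 4, bound satisfied, not MDS.

Singleton bound: d ≤ n − k + 1.
Here n = 17, k = 4, so n − k + 1 = 14.
Given d = 10, check d ≤ 14: YES.
Slack = (n − k + 1) − d = 4.
The code is NOT MDS (slack = 4 > 0).
Description: the claimed parameters are [17, 4, 10]_9; such a code would be non-MDS.


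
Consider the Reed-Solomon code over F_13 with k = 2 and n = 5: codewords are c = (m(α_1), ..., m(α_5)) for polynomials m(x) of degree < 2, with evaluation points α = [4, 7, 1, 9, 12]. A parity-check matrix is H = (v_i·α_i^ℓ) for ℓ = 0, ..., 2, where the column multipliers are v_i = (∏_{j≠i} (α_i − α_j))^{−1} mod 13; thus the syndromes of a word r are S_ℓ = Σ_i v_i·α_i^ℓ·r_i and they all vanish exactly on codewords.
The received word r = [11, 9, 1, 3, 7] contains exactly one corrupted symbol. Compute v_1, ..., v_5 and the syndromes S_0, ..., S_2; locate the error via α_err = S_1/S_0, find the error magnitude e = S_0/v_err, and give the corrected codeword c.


S = (8, 6, 11), error at position 1, error magnitude e = 6, c = [5, 9, 1, 3, 7].

Step 1: column multipliers v_i = (∏_{j≠i}(α_i − α_j))^{−1} mod 13.
  i = 1 (α = 4): (4−7)(4−1)(4−9)(4−12) = (−3)·3·(−5)·(−8) = −360 ≡ 4, so v_1 = 4^{−1} = 10 (mod 13).
  i = 2 (α = 7): (7−4)(7−1)(7−9)(7−12) = 3·6·(−2)·(−5) = 180 ≡ 11, so v_2 = 11^{−1} = 6 (mod 13).
  i = 3 (α = 1): (1−4)(1−7)(1−9)(1−12) = (−3)·(−6)·(−8)·(−11) = 1584 ≡ 11, so v_3 = 11^{−1} = 6 (mod 13).
  i = 4 (α = 9): (9−4)(9−7)(9−1)(9−12) = 5·2·8·(−3) = −240 ≡ 7, so v_4 = 7^{−1} = 2 (mod 13).
  i = 5 (α = 12): (12−4)(12−7)(12−1)(12−9) = 8·5·11·3 = 1320 ≡ 7, so v_5 = 7^{−1} = 2 (mod 13).
  v = [10, 6, 6, 2, 2].
Step 2: syndromes of r = [11, 9, 1, 3, 7] (all sums mod 13).
  S_0 = Σ v_i r_i = 10·11 + 6·9 + 6·1 + 2·3 + 2·7 = 190 ≡ 8.
  S_1 = Σ v_i α_i r_i = 10·4·11 + 6·7·9 + 6·1·1 + 2·9·3 + 2·12·7 = 1046 ≡ 6.
  α_i^2 mod 13 = [3, 10, 1, 3, 1].
  S_2 = Σ v_i α_i^2 r_i = 10·3·11 + 6·10·9 + 6·1·1 + 2·3·3 + 2·1·7 = 908 ≡ 11.
  S = (8, 6, 11) ≠ 0, so r is not a codeword (an error is present).
Step 3: locate the error. For a single error e at position i, S_ℓ = v_i·e·α_i^ℓ, so α_err = S_1/S_0.
  S_0^{−1} = 8^{−1} = 5 (mod 13), so α_err = 6·5 = 30 ≡ 4 = α_1. Error position i = 1.
  Consistency check: S_2/S_1 = 11·11 = 121 ≡ 4 = α_err ✓ (single-error assumption holds).
Step 4: error magnitude e = S_0/v_1 = S_0·∏_{j≠1}(α_1 − α_j) = 8·4 = 32 ≡ 6 (mod 13).
Step 5: correct position 1: c_1 = r_1 − e = 11 − 6 ≡ 5 (mod 13). Hence c = [5, 9, 1, 3, 7].
  Check: interpolating c through the α_i gives m(x) = 4 + 10·x (degree < 2) with m(α_i) = c_i for every i, so c is indeed a codeword.


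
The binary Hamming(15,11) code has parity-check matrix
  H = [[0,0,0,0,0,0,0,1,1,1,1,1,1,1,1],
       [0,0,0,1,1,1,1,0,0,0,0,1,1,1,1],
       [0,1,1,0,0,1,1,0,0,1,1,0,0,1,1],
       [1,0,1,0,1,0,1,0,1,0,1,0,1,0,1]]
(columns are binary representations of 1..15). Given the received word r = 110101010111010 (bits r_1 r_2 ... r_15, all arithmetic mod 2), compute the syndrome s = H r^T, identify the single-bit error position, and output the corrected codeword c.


s = (1, 0, 1, 0)^T, error position = 10, corrected codeword c = 110101010011010

Compute s = H r^T mod 2 one row at a time:
  s_1 = 1 + 0 + 1 + 1 + 1 + 0 + 1 + 0 = 5 ≡ 1 (mod 2).
  s_2 = 1 + 0 + 1 + 0 + 1 + 0 + 1 + 0 = 4 ≡ 0 (mod 2).
  s_3 = 1 + 0 + 1 + 0 + 1 + 1 + 1 + 0 = 5 ≡ 1 (mod 2).
  s_4 = 1 + 0 + 0 + 0 + 0 + 1 + 0 + 0 = 2 ≡ 0 (mod 2).
s = (1, 0, 1, 0)^T — this equals column 10 of H (binary 1010), so error is at position 10.
Correct: flip bit 10 of r = 110101010111010 to get c = 110101010011010.


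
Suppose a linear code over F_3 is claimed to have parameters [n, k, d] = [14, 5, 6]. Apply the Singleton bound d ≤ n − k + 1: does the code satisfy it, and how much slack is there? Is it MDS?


Singleton RHS = n − k + 1 = 10, slack = 4, bound satisfied, not MDS.

Singleton bound: d ≤ n − k + 1.
Here n = 14, k = 5, so n − k + 1 = 10.
Given d = 6, check d ≤ 10: YES.
Slack = (n − k + 1) − d = 4.
The code is NOT MDS (slack = 4 > 0).
Description: the claimed parameters are [14, 5, 6]_3; such a code would be non-MDS.


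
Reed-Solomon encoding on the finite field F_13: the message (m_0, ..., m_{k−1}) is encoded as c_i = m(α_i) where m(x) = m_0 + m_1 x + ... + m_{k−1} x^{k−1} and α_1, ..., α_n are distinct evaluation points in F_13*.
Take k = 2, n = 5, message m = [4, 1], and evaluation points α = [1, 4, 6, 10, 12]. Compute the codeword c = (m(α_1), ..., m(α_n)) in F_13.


c = [5, 8, 10, 1, 3]

Message polynomial: m(x) = 4 + 1·x (mod 13).
For each evaluation point α_i, compute m(α_i) mod 13:
  α_1 = 1: Horner steps 1 → 5, so m(1) = 5.
  α_2 = 4: Horner steps 1 → 8, so m(4) = 8.
  α_3 = 6: Horner steps 1 → 10, so m(6) = 10.
  α_4 = 10: Horner steps 1 → 1, so m(10) = 1.
  α_5 = 12: Horner steps 1 → 3, so m(12) = 3.
Codeword c = [5, 8, 10, 1, 3] ∈ F_13^5.


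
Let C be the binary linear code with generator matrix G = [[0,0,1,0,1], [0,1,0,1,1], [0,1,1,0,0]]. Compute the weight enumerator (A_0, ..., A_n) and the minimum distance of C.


Weight distribution: A_0 = 1, A_1 = 1, A_2 = 3, A_3 = 3. Minimum distance d = 1.

Enumerate all 2^3 = 8 messages m ∈ F_2^3.
For each, compute codeword c = mG in F_2^5, then tally its weight.
  m = 000 → c = 00000, weight = 0.
  m = 100 → c = 00101, weight = 2.
  m = 010 → c = 01011, weight = 3.
  m = 110 → c = 01110, weight = 3.
  m = 001 → c = 01100, weight = 2.
  m = 101 → c = 01001, weight = 2.
  m = 011 → c = 00111, weight = 3.
  m = 111 → c = 00010, weight = 1.
Tally weights:
  weight 0: 1 codewords.
  weight 1: 1 codewords.
  weight 2: 3 codewords.
  weight 3: 3 codewords.
Minimum distance d = smallest w > 0 with A_w > 0 = 1.
Sanity: Σ A_w = 8 = 2^3 = 8 ✓.


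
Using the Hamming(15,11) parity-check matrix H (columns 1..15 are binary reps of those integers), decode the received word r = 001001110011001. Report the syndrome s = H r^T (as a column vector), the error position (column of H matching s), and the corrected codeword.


s = (0, 0, 1, 0)^T, error position = 2, corrected codeword c = 011001110011001

Compute s = H r^T mod 2 one row at a time:
  s_1 = 1 + 0 + 0 + 1 + 1 + 0 + 0 + 1 = 4 ≡ 0 (mod 2).
  s_2 = 0 + 0 + 1 + 1 + 1 + 0 + 0 + 1 = 4 ≡ 0 (mod 2).
  s_3 = 0 + 1 + 1 + 1 + 0 + 1 + 0 + 1 = 5 ≡ 1 (mod 2).
  s_4 = 0 + 1 + 0 + 1 + 0 + 1 + 0 + 1 = 4 ≡ 0 (mod 2).
s = (0, 0, 1, 0)^T — this equals column 2 of H (binary 0010), so error is at position 2.
Correct: flip bit 2 of r = 001001110011001 to get c = 011001110011001.


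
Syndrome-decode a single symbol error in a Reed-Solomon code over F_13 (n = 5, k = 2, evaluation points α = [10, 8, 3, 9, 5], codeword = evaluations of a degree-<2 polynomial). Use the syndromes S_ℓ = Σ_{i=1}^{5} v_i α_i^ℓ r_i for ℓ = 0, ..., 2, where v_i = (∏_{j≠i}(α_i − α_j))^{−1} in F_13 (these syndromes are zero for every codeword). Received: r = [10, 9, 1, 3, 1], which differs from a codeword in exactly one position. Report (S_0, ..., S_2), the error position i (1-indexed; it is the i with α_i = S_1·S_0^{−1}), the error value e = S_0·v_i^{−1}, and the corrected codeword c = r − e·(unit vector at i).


S = (10, 4, 12), error at position 3, error magnitude e = 1, c = [10, 9, 0, 3, 1].

Step 1: column multipliers v_i = (∏_{j≠i}(α_i − α_j))^{−1} mod 13.
  i = 1 (α = 10): (10−8)(10−3)(10−9)(10−5) = 2·7·1·5 = 70 ≡ 5, so v_1 = 5^{−1} = 8 (mod 13).
  i = 2 (α = 8): (8−10)(8−3)(8−9)(8−5) = (−2)·5·(−1)·3 = 30 ≡ 4, so v_2 = 4^{−1} = 10 (mod 13).
  i = 3 (α = 3): (3−10)(3−8)(3−9)(3−5) = (−7)·(−5)·(−6)·(−2) = 420 ≡ 4, so v_3 = 4^{−1} = 10 (mod 13).
  i = 4 (α = 9): (9−10)(9−8)(9−3)(9−5) = (−1)·1·6·4 = −24 ≡ 2, so v_4 = 2^{−1} = 7 (mod 13).
  i = 5 (α = 5): (5−10)(5−8)(5−3)(5−9) = (−5)·(−3)·2·(−4) = −120 ≡ 10, so v_5 = 10^{−1} = 4 (mod 13).
  v = [8, 10, 10, 7, 4].
Step 2: syndromes of r = [10, 9, 1, 3, 1] (all sums mod 13).
  S_0 = Σ v_i r_i = 8·10 + 10·9 + 10·1 + 7·3 + 4·1 = 205 ≡ 10.
  S_1 = Σ v_i α_i r_i = 8·10·10 + 10·8·9 + 10·3·1 + 7·9·3 + 4·5·1 = 1759 ≡ 4.
  α_i^2 mod 13 = [9, 12, 9, 3, 12].
  S_2 = Σ v_i α_i^2 r_i = 8·9·10 + 10·12·9 + 10·9·1 + 7·3·3 + 4·12·1 = 2001 ≡ 12.
  S = (10, 4, 12) ≠ 0, so r is not a codeword (an error is present).
Step 3: locate the error. For a single error e at position i, S_ℓ = v_i·e·α_i^ℓ, so α_err = S_1/S_0.
  S_0^{−1} = 10^{−1} = 4 (mod 13), so α_err = 4·4 = 16 ≡ 3 = α_3. Error position i = 3.
  Consistency check: S_2/S_1 = 12·10 = 120 ≡ 3 = α_err ✓ (single-error assumption holds).
Step 4: error magnitude e = S_0/v_3 = S_0·∏_{j≠3}(α_3 − α_j) = 10·4 = 40 ≡ 1 (mod 13).
Step 5: correct position 3: c_3 = r_3 − e = 1 − 1 ≡ 0 (mod 13). Hence c = [10, 9, 0, 3, 1].
  Check: interpolating c through the α_i gives m(x) = 5 + 7·x (degree < 2) with m(α_i) = c_i for every i, so c is indeed a codeword.
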